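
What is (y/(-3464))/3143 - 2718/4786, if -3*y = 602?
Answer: -3170449537/5582878572 ≈ -0.56789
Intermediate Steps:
y = -602/3 (y = -1/3*602 = -602/3 ≈ -200.67)
(y/(-3464))/3143 - 2718/4786 = -602/3/(-3464)/3143 - 2718/4786 = -602/3*(-1/3464)*(1/3143) - 2718*1/4786 = (301/5196)*(1/3143) - 1359/2393 = 43/2333004 - 1359/2393 = -3170449537/5582878572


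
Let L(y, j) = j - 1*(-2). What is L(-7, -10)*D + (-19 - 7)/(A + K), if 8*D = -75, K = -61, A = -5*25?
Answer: 6988/93 ≈ 75.140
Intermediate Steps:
A = -125
L(y, j) = 2 + j (L(y, j) = j + 2 = 2 + j)
D = -75/8 (D = (1/8)*(-75) = -75/8 ≈ -9.3750)
L(-7, -10)*D + (-19 - 7)/(A + K) = (2 - 10)*(-75/8) + (-19 - 7)/(-125 - 61) = -8*(-75/8) - 26/(-186) = 75 - 26*(-1/186) = 75 + 13/93 = 6988/93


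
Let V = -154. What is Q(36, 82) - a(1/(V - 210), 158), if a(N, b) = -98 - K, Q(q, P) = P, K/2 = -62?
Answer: 56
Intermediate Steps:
K = -124 (K = 2*(-62) = -124)
a(N, b) = 26 (a(N, b) = -98 - 1*(-124) = -98 + 124 = 26)
Q(36, 82) - a(1/(V - 210), 158) = 82 - 1*26 = 82 - 26 = 56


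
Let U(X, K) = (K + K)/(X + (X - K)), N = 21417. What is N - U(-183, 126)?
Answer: 878118/41 ≈ 21418.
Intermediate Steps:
U(X, K) = 2*K/(-K + 2*X) (U(X, K) = (2*K)/(-K + 2*X) = 2*K/(-K + 2*X))
N - U(-183, 126) = 21417 - (-2)*126/(126 - 2*(-183)) = 21417 - (-2)*126/(126 + 366) = 21417 - (-2)*126/492 = 21417 - 1*(-21/41) = 21417 + 21/41 = 878118/41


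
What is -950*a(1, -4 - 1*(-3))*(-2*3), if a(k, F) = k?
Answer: 5700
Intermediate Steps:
-950*a(1, -4 - 1*(-3))*(-2*3) = -950*(-2*3) = -950*(-6) = 5700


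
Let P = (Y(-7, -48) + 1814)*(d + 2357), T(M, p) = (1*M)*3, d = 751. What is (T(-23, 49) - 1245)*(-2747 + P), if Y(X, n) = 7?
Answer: -7433194194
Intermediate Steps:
T(M, p) = 3*M (T(M, p) = M*3 = 3*M)
P = 5659668 (P = (7 + 1814)*(751 + 2357) = 1821*3108 = 5659668)
(T(-23, 49) - 1245)*(-2747 + P) = (3*(-23) - 1245)*(-2747 + 5659668) = (-69 - 1245)*5656921 = -1314*5656921 = -7433194194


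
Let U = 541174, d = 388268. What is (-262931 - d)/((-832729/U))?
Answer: 352411967626/832729 ≈ 4.2320e+5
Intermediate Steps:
(-262931 - d)/((-832729/U)) = (-262931 - 1*388268)/((-832729/541174)) = (-262931 - 388268)/((-832729*1/541174)) = -651199/(-832729/541174) = -651199*(-541174/832729) = 352411967626/832729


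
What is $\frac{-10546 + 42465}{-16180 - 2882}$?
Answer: $- \frac{31919}{19062} \approx -1.6745$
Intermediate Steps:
$\frac{-10546 + 42465}{-16180 - 2882} = \frac{31919}{-19062} = 31919 \left(- \frac{1}{19062}\right) = - \frac{31919}{19062}$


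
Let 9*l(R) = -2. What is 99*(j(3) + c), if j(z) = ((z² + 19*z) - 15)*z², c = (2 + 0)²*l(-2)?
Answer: 45353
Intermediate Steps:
l(R) = -2/9 (l(R) = (⅑)*(-2) = -2/9)
c = -8/9 (c = (2 + 0)²*(-2/9) = 2²*(-2/9) = 4*(-2/9) = -8/9 ≈ -0.88889)
j(z) = z²*(-15 + z² + 19*z) (j(z) = (-15 + z² + 19*z)*z² = z²*(-15 + z² + 19*z))
99*(j(3) + c) = 99*(3²*(-15 + 3² + 19*3) - 8/9) = 99*(9*(-15 + 9 + 57) - 8/9) = 99*(9*51 - 8/9) = 99*(459 - 8/9) = 99*(4123/9) = 45353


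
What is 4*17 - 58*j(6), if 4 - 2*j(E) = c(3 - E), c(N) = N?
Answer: -135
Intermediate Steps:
j(E) = ½ + E/2 (j(E) = 2 - (3 - E)/2 = 2 + (-3/2 + E/2) = ½ + E/2)
4*17 - 58*j(6) = 4*17 - 58*(½ + (½)*6) = 68 - 58*(½ + 3) = 68 - 58*7/2 = 68 - 203 = -135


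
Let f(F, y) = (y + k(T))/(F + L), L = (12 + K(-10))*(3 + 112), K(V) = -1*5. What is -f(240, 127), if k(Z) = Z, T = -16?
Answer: -111/1045 ≈ -0.10622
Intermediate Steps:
K(V) = -5
L = 805 (L = (12 - 5)*(3 + 112) = 7*115 = 805)
f(F, y) = (-16 + y)/(805 + F) (f(F, y) = (y - 16)/(F + 805) = (-16 + y)/(805 + F))
-f(240, 127) = -(-16 + 127)/(805 + 240) = -111/1045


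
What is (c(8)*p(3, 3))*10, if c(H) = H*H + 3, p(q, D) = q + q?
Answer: 4020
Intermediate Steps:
p(q, D) = 2*q
c(H) = 3 + H**2 (c(H) = H**2 + 3 = 3 + H**2)
(c(8)*p(3, 3))*10 = ((3 + 8**2)*(2*3))*10 = ((3 + 64)*6)*10 = (67*6)*10 = 402*10 = 4020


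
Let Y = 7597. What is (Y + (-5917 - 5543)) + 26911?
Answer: 23048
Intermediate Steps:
(Y + (-5917 - 5543)) + 26911 = (7597 + (-5917 - 5543)) + 26911 = (7597 - 11460) + 26911 = -3863 + 26911 = 23048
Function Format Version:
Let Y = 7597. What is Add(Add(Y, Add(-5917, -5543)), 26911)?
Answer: 23048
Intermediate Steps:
Add(Add(Y, Add(-5917, -5543)), 26911) = Add(Add(7597, Add(-5917, -5543)), 26911) = Add(Add(7597, -11460), 26911) = Add(-3863, 26911) = 23048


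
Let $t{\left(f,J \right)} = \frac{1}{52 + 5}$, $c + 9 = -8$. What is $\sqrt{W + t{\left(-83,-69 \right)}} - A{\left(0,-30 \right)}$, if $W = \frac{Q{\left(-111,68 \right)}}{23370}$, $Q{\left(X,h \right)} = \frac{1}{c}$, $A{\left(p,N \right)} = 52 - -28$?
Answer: $-80 + \frac{\sqrt{307634890}}{132430} \approx -79.868$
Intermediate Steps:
$c = -17$ ($c = -9 - 8 = -17$)
$A{\left(p,N \right)} = 80$ ($A{\left(p,N \right)} = 52 + 28 = 80$)
$t{\left(f,J \right)} = \frac{1}{57}$
$Q{\left(X,h \right)} = - \frac{1}{17}$ ($Q{\left(X,h \right)} = \frac{1}{-17} = - \frac{1}{17}$)
$W = - \frac{1}{397290}$ ($W = - \frac{1}{17 \cdot 23370} = \left(- \frac{1}{17}\right) \frac{1}{23370} = - \frac{1}{397290} \approx -2.5171 \cdot 10^{-6}$)
$\sqrt{W + t{\left(-83,-69 \right)}} - A{\left(0,-30 \right)} = \sqrt{- \frac{1}{397290} + \frac{1}{57}} - 80 = \sqrt{\frac{2323}{132430}} - 80 = \frac{\sqrt{307634890}}{132430} - 80 = -80 + \frac{\sqrt{307634890}}{132430}$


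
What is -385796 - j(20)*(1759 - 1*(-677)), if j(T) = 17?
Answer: -427208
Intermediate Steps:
-385796 - j(20)*(1759 - 1*(-677)) = -385796 - 17*(1759 - 1*(-677)) = -385796 - 17*(1759 + 677) = -385796 - 17*2436 = -385796 - 1*41412 = -385796 - 41412 = -427208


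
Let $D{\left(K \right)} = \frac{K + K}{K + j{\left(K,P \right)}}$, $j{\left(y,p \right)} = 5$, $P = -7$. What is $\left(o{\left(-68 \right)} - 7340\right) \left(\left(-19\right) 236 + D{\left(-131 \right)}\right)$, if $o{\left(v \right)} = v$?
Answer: $\frac{2091730288}{63} \approx 3.3202 \cdot 10^{7}$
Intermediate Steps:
$D{\left(K \right)} = \frac{2 K}{5 + K}$ ($D{\left(K \right)} = \frac{K + K}{K + 5} = \frac{2 K}{5 + K}$)
$\left(o{\left(-68 \right)} - 7340\right) \left(\left(-19\right) 236 + D{\left(-131 \right)}\right) = \left(-68 - 7340\right) \left(\left(-19\right) 236 + 2 \left(-131\right) \frac{1}{5 - 131}\right) = - 7408 \left(-4484 + 2 \left(-131\right) \frac{1}{-126}\right) = - 7408 \left(-4484 + 2 \left(-131\right) \left(- \frac{1}{126}\right)\right) = - 7408 \left(-4484 + \frac{131}{63}\right) = \left(-7408\right) \left(- \frac{282361}{63}\right) = \frac{2091730288}{63}$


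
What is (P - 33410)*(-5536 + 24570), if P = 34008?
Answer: 11382332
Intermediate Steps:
(P - 33410)*(-5536 + 24570) = (34008 - 33410)*(-5536 + 24570) = 598*19034 = 11382332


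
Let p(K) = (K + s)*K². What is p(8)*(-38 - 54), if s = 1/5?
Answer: -241408/5 ≈ -48282.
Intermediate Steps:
s = ⅕ ≈ 0.20000
p(K) = K²*(⅕ + K) (p(K) = (K + ⅕)*K² = (⅕ + K)*K² = K²*(⅕ + K))
p(8)*(-38 - 54) = (8²*(⅕ + 8))*(-38 - 54) = (64*(41/5))*(-92) = (2624/5)*(-92) = -241408/5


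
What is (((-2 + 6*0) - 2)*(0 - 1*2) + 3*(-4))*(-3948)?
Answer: 15792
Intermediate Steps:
(((-2 + 6*0) - 2)*(0 - 1*2) + 3*(-4))*(-3948) = (((-2 + 0) - 2)*(0 - 2) - 12)*(-3948) = ((-2 - 2)*(-2) - 12)*(-3948) = (-4*(-2) - 12)*(-3948) = (8 - 12)*(-3948) = -4*(-3948) = 15792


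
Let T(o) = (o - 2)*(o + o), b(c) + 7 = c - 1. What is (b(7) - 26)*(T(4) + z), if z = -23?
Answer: 189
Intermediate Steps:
b(c) = -8 + c (b(c) = -7 + (c - 1) = -7 + (-1 + c) = -8 + c)
T(o) = 2*o*(-2 + o) (T(o) = (-2 + o)*(2*o) = 2*o*(-2 + o))
(b(7) - 26)*(T(4) + z) = ((-8 + 7) - 26)*(2*4*(-2 + 4) - 23) = (-1 - 26)*(2*4*2 - 23) = -27*(16 - 23) = -27*(-7) = 189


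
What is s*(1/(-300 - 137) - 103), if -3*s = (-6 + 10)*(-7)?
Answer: -420112/437 ≈ -961.35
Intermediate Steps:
s = 28/3 (s = -(-6 + 10)*(-7)/3 = -4*(-7)/3 = -⅓*(-28) = 28/3 ≈ 9.3333)
s*(1/(-300 - 137) - 103) = 28*(1/(-300 - 137) - 103)/3 = 28*(1/(-437) - 103)/3 = 28*(-1/437 - 103)/3 = (28/3)*(-45012/437) = -420112/437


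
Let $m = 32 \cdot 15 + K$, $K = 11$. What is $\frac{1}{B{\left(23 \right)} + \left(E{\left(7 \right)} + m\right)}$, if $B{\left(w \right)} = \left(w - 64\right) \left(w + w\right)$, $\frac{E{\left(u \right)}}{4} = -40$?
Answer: $- \frac{1}{1555} \approx -0.00064309$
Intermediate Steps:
$E{\left(u \right)} = -160$ ($E{\left(u \right)} = 4 \left(-40\right) = -160$)
$B{\left(w \right)} = 2 w \left(-64 + w\right)$ ($B{\left(w \right)} = \left(-64 + w\right) 2 w = 2 w \left(-64 + w\right)$)
$m = 491$ ($m = 32 \cdot 15 + 11 = 480 + 11 = 491$)
$\frac{1}{B{\left(23 \right)} + \left(E{\left(7 \right)} + m\right)} = \frac{1}{2 \cdot 23 \left(-64 + 23\right) + \left(-160 + 491\right)} = \frac{1}{2 \cdot 23 \left(-41\right) + 331} = \frac{1}{-1886 + 331} = \frac{1}{-1555} = - \frac{1}{1555}$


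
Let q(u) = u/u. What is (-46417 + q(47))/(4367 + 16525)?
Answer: -3868/1741 ≈ -2.2217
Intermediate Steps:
q(u) = 1
(-46417 + q(47))/(4367 + 16525) = (-46417 + 1)/(4367 + 16525) = -46416/20892 = -46416*1/20892 = -3868/1741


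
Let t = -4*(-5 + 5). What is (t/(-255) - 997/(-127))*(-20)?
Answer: -19940/127 ≈ -157.01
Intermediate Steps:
t = 0 (t = -4*0 = 0)
(t/(-255) - 997/(-127))*(-20) = (0/(-255) - 997/(-127))*(-20) = (0*(-1/255) - 997*(-1/127))*(-20) = (0 + 997/127)*(-20) = (997/127)*(-20) = -19940/127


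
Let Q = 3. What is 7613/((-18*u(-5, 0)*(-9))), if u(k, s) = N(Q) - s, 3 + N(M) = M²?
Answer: 7613/972 ≈ 7.8323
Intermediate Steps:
N(M) = -3 + M²
u(k, s) = 6 - s (u(k, s) = (-3 + 3²) - s = (-3 + 9) - s = 6 - s)
7613/((-18*u(-5, 0)*(-9))) = 7613/((-18*(6 - 1*0)*(-9))) = 7613/((-18*(6 + 0)*(-9))) = 7613/((-18*6*(-9))) = 7613/((-108*(-9))) = 7613/972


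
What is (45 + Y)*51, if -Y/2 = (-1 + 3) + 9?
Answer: 1173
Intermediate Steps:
Y = -22 (Y = -2*((-1 + 3) + 9) = -2*(2 + 9) = -2*11 = -22)
(45 + Y)*51 = (45 - 22)*51 = 23*51 = 1173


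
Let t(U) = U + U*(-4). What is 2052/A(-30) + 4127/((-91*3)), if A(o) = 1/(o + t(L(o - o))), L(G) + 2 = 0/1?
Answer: -13448831/273 ≈ -49263.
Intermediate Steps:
L(G) = -2 (L(G) = -2 + 0/1 = -2 + 0*1 = -2 + 0 = -2)
t(U) = -3*U (t(U) = U - 4*U = -3*U)
A(o) = 1/(6 + o) (A(o) = 1/(o - 3*(-2)) = 1/(o + 6) = 1/(6 + o))
2052/A(-30) + 4127/((-91*3)) = 2052/(1/(6 - 30)) + 4127/((-91*3)) = 2052/(1/(-24)) + 4127/(-273) = 2052/(-1/24) + 4127*(-1/273) = 2052*(-24) - 4127/273 = -49248 - 4127/273 = -13448831/273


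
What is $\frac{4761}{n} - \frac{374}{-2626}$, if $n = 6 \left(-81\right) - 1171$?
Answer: $- \frac{5941334}{2175641} \approx -2.7308$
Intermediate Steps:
$n = -1657$ ($n = -486 - 1171 = -1657$)
$\frac{4761}{n} - \frac{374}{-2626} = \frac{4761}{-1657} - \frac{374}{-2626} = 4761 \left(- \frac{1}{1657}\right) - - \frac{187}{1313} = - \frac{4761}{1657} + \frac{187}{1313} = - \frac{5941334}{2175641}$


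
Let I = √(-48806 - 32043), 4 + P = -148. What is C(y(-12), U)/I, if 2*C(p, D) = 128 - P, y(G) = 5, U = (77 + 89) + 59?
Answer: -140*I*√80849/80849 ≈ -0.49237*I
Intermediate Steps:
P = -152 (P = -4 - 148 = -152)
U = 225 (U = 166 + 59 = 225)
C(p, D) = 140 (C(p, D) = (128 - 1*(-152))/2 = (128 + 152)/2 = (½)*280 = 140)
I = I*√80849 (I = √(-80849) = I*√80849 ≈ 284.34*I)
C(y(-12), U)/I = 140/((I*√80849)) = 140*(-I*√80849/80849) = -140*I*√80849/80849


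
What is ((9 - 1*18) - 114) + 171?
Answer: 48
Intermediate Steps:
((9 - 1*18) - 114) + 171 = ((9 - 18) - 114) + 171 = (-9 - 114) + 171 = -123 + 171 = 48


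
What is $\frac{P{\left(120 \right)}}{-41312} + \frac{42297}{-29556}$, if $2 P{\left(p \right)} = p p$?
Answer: $- \frac{20418509}{12718932} \approx -1.6054$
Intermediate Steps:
$P{\left(p \right)} = \frac{p^{2}}{2}$ ($P{\left(p \right)} = \frac{p p}{2} = \frac{p^{2}}{2}$)
$\frac{P{\left(120 \right)}}{-41312} + \frac{42297}{-29556} = \frac{\frac{1}{2} \cdot 120^{2}}{-41312} + \frac{42297}{-29556} = \frac{1}{2} \cdot 14400 \left(- \frac{1}{41312}\right) + 42297 \left(- \frac{1}{29556}\right) = 7200 \left(- \frac{1}{41312}\right) - \frac{14099}{9852} = - \frac{225}{1291} - \frac{14099}{9852} = - \frac{20418509}{12718932}$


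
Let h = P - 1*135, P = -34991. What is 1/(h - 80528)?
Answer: -1/115654 ≈ -8.6465e-6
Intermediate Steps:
h = -35126 (h = -34991 - 1*135 = -34991 - 135 = -35126)
1/(h - 80528) = 1/(-35126 - 80528) = 1/(-115654) = -1/115654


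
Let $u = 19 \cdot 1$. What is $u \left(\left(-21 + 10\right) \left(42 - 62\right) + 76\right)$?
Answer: $5624$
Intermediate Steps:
$u = 19$
$u \left(\left(-21 + 10\right) \left(42 - 62\right) + 76\right) = 19 \left(\left(-21 + 10\right) \left(42 - 62\right) + 76\right) = 19 \left(\left(-11\right) \left(-20\right) + 76\right) = 19 \left(220 + 76\right) = 19 \cdot 296 = 5624$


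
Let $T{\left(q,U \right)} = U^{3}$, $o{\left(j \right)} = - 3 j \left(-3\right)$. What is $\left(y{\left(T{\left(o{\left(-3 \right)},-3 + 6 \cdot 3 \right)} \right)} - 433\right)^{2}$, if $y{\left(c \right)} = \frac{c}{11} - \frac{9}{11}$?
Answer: $16129$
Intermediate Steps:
$o{\left(j \right)} = 9 j$
$y{\left(c \right)} = - \frac{9}{11} + \frac{c}{11}$ ($y{\left(c \right)} = c \frac{1}{11} - \frac{9}{11} = \frac{c}{11} - \frac{9}{11} = - \frac{9}{11} + \frac{c}{11}$)
$\left(y{\left(T{\left(o{\left(-3 \right)},-3 + 6 \cdot 3 \right)} \right)} - 433\right)^{2} = \left(\left(- \frac{9}{11} + \frac{\left(-3 + 6 \cdot 3\right)^{3}}{11}\right) - 433\right)^{2} = \left(\left(- \frac{9}{11} + \frac{\left(-3 + 18\right)^{3}}{11}\right) - 433\right)^{2} = \left(\left(- \frac{9}{11} + \frac{15^{3}}{11}\right) - 433\right)^{2} = \left(\left(- \frac{9}{11} + \frac{1}{11} \cdot 3375\right) - 433\right)^{2} = \left(\left(- \frac{9}{11} + \frac{3375}{11}\right) - 433\right)^{2} = \left(306 - 433\right)^{2} = \left(-127\right)^{2} = 16129$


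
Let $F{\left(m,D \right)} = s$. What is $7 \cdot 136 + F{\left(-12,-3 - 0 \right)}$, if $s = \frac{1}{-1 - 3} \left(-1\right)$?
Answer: $\frac{3809}{4} \approx 952.25$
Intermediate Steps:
$s = \frac{1}{4}$ ($s = \frac{1}{-4} \left(-1\right) = \left(- \frac{1}{4}\right) \left(-1\right) = \frac{1}{4} \approx 0.25$)
$F{\left(m,D \right)} = \frac{1}{4}$
$7 \cdot 136 + F{\left(-12,-3 - 0 \right)} = 7 \cdot 136 + \frac{1}{4} = 952 + \frac{1}{4} = \frac{3809}{4}$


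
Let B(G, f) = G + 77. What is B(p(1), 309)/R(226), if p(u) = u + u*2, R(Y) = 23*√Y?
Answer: 40*√226/2599 ≈ 0.23137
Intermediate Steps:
p(u) = 3*u (p(u) = u + 2*u = 3*u)
B(G, f) = 77 + G
B(p(1), 309)/R(226) = (77 + 3*1)/((23*√226)) = (77 + 3)*(√226/5198) = 80*(√226/5198) = 40*√226/2599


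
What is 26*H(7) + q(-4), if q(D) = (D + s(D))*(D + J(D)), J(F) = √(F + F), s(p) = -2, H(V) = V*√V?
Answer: 24 + 182*√7 - 12*I*√2 ≈ 505.53 - 16.971*I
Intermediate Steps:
H(V) = V^(3/2)
J(F) = √2*√F (J(F) = √(2*F) = √2*√F)
q(D) = (-2 + D)*(D + √2*√D) (q(D) = (D - 2)*(D + √2*√D) = (-2 + D)*(D + √2*√D))
26*H(7) + q(-4) = 26*7^(3/2) + ((-4)² - 2*(-4) + √2*(-4)^(3/2) - 2*√2*√(-4)) = 26*(7*√7) + (16 + 8 + √2*(-8*I) - 2*√2*2*I) = 182*√7 + (16 + 8 - 8*I*√2 - 4*I*√2) = 182*√7 + (24 - 12*I*√2) = 24 + 182*√7 - 12*I*√2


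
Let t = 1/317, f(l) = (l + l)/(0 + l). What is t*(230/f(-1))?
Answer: 115/317 ≈ 0.36278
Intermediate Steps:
f(l) = 2 (f(l) = (2*l)/l = 2)
t = 1/317 ≈ 0.0031546
t*(230/f(-1)) = (230/2)/317 = (230*(½))/317 = (1/317)*115 = 115/317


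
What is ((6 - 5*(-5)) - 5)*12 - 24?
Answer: 288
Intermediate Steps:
((6 - 5*(-5)) - 5)*12 - 24 = ((6 + 25) - 5)*12 - 24 = (31 - 5)*12 - 24 = 26*12 - 24 = 312 - 24 = 288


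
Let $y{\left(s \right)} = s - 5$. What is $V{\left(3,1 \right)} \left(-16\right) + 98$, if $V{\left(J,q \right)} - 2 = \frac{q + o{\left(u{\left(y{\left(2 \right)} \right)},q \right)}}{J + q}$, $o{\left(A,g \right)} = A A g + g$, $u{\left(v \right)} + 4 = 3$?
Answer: $54$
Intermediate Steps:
$y{\left(s \right)} = -5 + s$ ($y{\left(s \right)} = s - 5 = -5 + s$)
$u{\left(v \right)} = -1$ ($u{\left(v \right)} = -4 + 3 = -1$)
$o{\left(A,g \right)} = g + g A^{2}$ ($o{\left(A,g \right)} = A^{2} g + g = g A^{2} + g = g + g A^{2}$)
$V{\left(J,q \right)} = 2 + \frac{3 q}{J + q}$ ($V{\left(J,q \right)} = 2 + \frac{q + q \left(1 + \left(-1\right)^{2}\right)}{J + q} = 2 + \frac{q + q \left(1 + 1\right)}{J + q} = 2 + \frac{q + q 2}{J + q} = 2 + \frac{q + 2 q}{J + q} = 2 + \frac{3 q}{J + q}$)
$V{\left(3,1 \right)} \left(-16\right) + 98 = \frac{2 \cdot 3 + 5 \cdot 1}{3 + 1} \left(-16\right) + 98 = \frac{6 + 5}{4} \left(-16\right) + 98 = \frac{1}{4} \cdot 11 \left(-16\right) + 98 = \frac{11}{4} \left(-16\right) + 98 = -44 + 98 = 54$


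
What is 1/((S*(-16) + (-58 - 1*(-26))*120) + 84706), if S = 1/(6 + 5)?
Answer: 11/889510 ≈ 1.2366e-5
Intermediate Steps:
S = 1/11 ≈ 0.090909
1/((S*(-16) + (-58 - 1*(-26))*120) + 84706) = 1/(((1/11)*(-16) + (-58 - 1*(-26))*120) + 84706) = 1/((-16/11 + (-58 + 26)*120) + 84706) = 1/((-16/11 - 32*120) + 84706) = 1/((-16/11 - 3840) + 84706) = 1/(-42256/11 + 84706) = 1/(889510/11) = 11/889510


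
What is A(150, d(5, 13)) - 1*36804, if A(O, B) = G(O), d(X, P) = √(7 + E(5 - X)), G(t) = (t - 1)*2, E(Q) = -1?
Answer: -36506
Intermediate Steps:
G(t) = -2 + 2*t (G(t) = (-1 + t)*2 = -2 + 2*t)
d(X, P) = √6 (d(X, P) = √(7 - 1) = √6)
A(O, B) = -2 + 2*O
A(150, d(5, 13)) - 1*36804 = (-2 + 2*150) - 1*36804 = (-2 + 300) - 36804 = 298 - 36804 = -36506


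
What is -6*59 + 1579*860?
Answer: 1357586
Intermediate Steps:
-6*59 + 1579*860 = -354 + 1357940 = 1357586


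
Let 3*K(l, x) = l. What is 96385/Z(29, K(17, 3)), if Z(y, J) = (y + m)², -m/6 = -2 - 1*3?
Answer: 96385/3481 ≈ 27.689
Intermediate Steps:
K(l, x) = l/3
m = 30 (m = -6*(-2 - 1*3) = -6*(-2 - 3) = -6*(-5) = 30)
Z(y, J) = (30 + y)² (Z(y, J) = (y + 30)² = (30 + y)²)
96385/Z(29, K(17, 3)) = 96385/((30 + 29)²) = 96385/(59²) = 96385/3481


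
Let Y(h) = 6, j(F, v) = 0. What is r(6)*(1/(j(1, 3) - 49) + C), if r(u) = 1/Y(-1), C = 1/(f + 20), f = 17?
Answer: 2/1813 ≈ 0.0011031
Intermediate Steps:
C = 1/37 (C = 1/(17 + 20) = 1/37 ≈ 0.027027)
r(u) = ⅙ (r(u) = 1/6 = ⅙)
r(6)*(1/(j(1, 3) - 49) + C) = (1/(0 - 49) + 1/37)/6 = (1/(-49) + 1/37)/6 = (-1/49 + 1/37)/6 = (⅙)*(12/1813) = 2/1813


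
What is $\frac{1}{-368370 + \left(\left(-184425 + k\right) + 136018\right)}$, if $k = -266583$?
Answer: $- \frac{1}{683360} \approx -1.4634 \cdot 10^{-6}$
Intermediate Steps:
$\frac{1}{-368370 + \left(\left(-184425 + k\right) + 136018\right)} = \frac{1}{-368370 + \left(\left(-184425 - 266583\right) + 136018\right)} = \frac{1}{-368370 + \left(-451008 + 136018\right)} = \frac{1}{-368370 - 314990} = \frac{1}{-683360} = - \frac{1}{683360}$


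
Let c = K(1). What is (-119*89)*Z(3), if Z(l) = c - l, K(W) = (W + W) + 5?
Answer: -42364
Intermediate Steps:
K(W) = 5 + 2*W (K(W) = 2*W + 5 = 5 + 2*W)
c = 7 (c = 5 + 2*1 = 5 + 2 = 7)
Z(l) = 7 - l
(-119*89)*Z(3) = (-119*89)*(7 - 1*3) = -10591*(7 - 3) = -10591*4 = -42364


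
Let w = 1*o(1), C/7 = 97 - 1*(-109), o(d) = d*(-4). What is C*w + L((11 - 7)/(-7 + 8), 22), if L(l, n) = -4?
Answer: -5772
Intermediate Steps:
o(d) = -4*d
C = 1442 (C = 7*(97 - 1*(-109)) = 7*(97 + 109) = 7*206 = 1442)
w = -4 (w = 1*(-4*1) = 1*(-4) = -4)
C*w + L((11 - 7)/(-7 + 8), 22) = 1442*(-4) - 4 = -5768 - 4 = -5772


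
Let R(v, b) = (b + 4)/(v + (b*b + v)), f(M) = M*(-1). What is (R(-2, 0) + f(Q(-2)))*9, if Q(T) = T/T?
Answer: -18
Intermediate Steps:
Q(T) = 1
f(M) = -M
R(v, b) = (4 + b)/(b² + 2*v) (R(v, b) = (4 + b)/(v + (b² + v)) = (4 + b)/(v + (v + b²)) = (4 + b)/(b² + 2*v))
(R(-2, 0) + f(Q(-2)))*9 = ((4 + 0)/(0² + 2*(-2)) - 1*1)*9 = (4/(0 - 4) - 1)*9 = (4/(-4) - 1)*9 = (-¼*4 - 1)*9 = (-1 - 1)*9 = -2*9 = -18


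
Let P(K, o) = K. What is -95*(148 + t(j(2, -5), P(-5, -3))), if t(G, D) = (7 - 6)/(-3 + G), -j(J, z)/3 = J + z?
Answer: -84455/6 ≈ -14076.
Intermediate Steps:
j(J, z) = -3*J - 3*z (j(J, z) = -3*(J + z) = -3*J - 3*z)
t(G, D) = 1/(-3 + G)
-95*(148 + t(j(2, -5), P(-5, -3))) = -95*(148 + 1/(-3 + (-3*2 - 3*(-5)))) = -95*(148 + 1/(-3 + (-6 + 15))) = -95*(148 + 1/(-3 + 9)) = -95*(148 + 1/6) = -95*(148 + ⅙) = -95*889/6 = -84455/6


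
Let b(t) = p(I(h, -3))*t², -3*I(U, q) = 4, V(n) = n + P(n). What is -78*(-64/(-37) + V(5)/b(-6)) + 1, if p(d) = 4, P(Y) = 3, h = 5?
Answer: -15346/111 ≈ -138.25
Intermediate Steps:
V(n) = 3 + n (V(n) = n + 3 = 3 + n)
I(U, q) = -4/3 (I(U, q) = -⅓*4 = -4/3)
b(t) = 4*t²
-78*(-64/(-37) + V(5)/b(-6)) + 1 = -78*(-64/(-37) + (3 + 5)/((4*(-6)²))) + 1 = -78*(-64*(-1/37) + 8/((4*36))) + 1 = -78*(64/37 + 8/144) + 1 = -78*(64/37 + 8*(1/144)) + 1 = -78*(64/37 + 1/18) + 1 = -78*1189/666 + 1 = -15457/111 + 1 = -15346/111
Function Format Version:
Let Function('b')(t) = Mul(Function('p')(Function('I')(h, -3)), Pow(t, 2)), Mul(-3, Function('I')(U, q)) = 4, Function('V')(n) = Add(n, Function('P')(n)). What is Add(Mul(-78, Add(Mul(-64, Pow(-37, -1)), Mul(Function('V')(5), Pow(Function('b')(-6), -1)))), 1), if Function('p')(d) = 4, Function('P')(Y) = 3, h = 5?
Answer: Rational(-15346, 111) ≈ -138.25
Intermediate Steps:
Function('V')(n) = Add(3, n) (Function('V')(n) = Add(n, 3) = Add(3, n))
Function('I')(U, q) = Rational(-4, 3) (Function('I')(U, q) = Mul(Rational(-1, 3), 4) = Rational(-4, 3))
Function('b')(t) = Mul(4, Pow(t, 2))
Add(Mul(-78, Add(Mul(-64, Pow(-37, -1)), Mul(Function('V')(5), Pow(Function('b')(-6), -1)))), 1) = Add(Mul(-78, Add(Mul(-64, Pow(-37, -1)), Mul(Add(3, 5), Pow(Mul(4, Pow(-6, 2)), -1)))), 1) = Add(Mul(-78, Add(Mul(-64, Rational(-1, 37)), Mul(8, Pow(Mul(4, 36), -1)))), 1) = Add(Mul(-78, Add(Rational(64, 37), Mul(8, Pow(144, -1)))), 1) = Add(Mul(-78, Add(Rational(64, 37), Mul(8, Rational(1, 144)))), 1) = Add(Mul(-78, Add(Rational(64, 37), Rational(1, 18))), 1) = Add(Mul(-78, Rational(1189, 666)), 1) = Add(Rational(-15457, 111), 1) = Rational(-15346, 111)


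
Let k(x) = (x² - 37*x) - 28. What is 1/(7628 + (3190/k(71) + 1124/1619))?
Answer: 1931467/14737153513 ≈ 0.00013106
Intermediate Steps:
k(x) = -28 + x² - 37*x
1/(7628 + (3190/k(71) + 1124/1619)) = 1/(7628 + (3190/(-28 + 71² - 37*71) + 1124/1619)) = 1/(7628 + (3190/(-28 + 5041 - 2627) + 1124*(1/1619))) = 1/(7628 + (3190/2386 + 1124/1619)) = 1/(7628 + (3190*(1/2386) + 1124/1619)) = 1/(7628 + (1595/1193 + 1124/1619)) = 1/(7628 + 3923237/1931467) = 1/(14737153513/1931467) = 1931467/14737153513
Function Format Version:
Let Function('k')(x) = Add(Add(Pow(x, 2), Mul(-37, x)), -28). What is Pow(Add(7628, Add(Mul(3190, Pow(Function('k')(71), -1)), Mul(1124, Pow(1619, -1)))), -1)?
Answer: Rational(1931467, 14737153513) ≈ 0.00013106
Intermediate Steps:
Function('k')(x) = Add(-28, Pow(x, 2), Mul(-37, x))
Pow(Add(7628, Add(Mul(3190, Pow(Function('k')(71), -1)), Mul(1124, Pow(1619, -1)))), -1) = Pow(Add(7628, Add(Mul(3190, Pow(Add(-28, Pow(71, 2), Mul(-37, 71)), -1)), Mul(1124, Pow(1619, -1)))), -1) = Pow(Add(7628, Add(Mul(3190, Pow(Add(-28, 5041, -2627), -1)), Mul(1124, Rational(1, 1619)))), -1) = Pow(Add(7628, Add(Mul(3190, Pow(2386, -1)), Rational(1124, 1619))), -1) = Pow(Add(7628, Add(Mul(3190, Rational(1, 2386)), Rational(1124, 1619))), -1) = Pow(Add(7628, Add(Rational(1595, 1193), Rational(1124, 1619))), -1) = Pow(Add(7628, Rational(3923237, 1931467)), -1) = Pow(Rational(14737153513, 1931467), -1) = Rational(1931467, 14737153513)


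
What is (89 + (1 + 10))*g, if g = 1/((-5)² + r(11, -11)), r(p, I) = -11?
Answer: 50/7 ≈ 7.1429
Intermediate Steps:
g = 1/14 (g = 1/((-5)² - 11) = 1/(25 - 11) = 1/14 ≈ 0.071429)
(89 + (1 + 10))*g = (89 + (1 + 10))*(1/14) = (89 + 11)*(1/14) = 100*(1/14) = 50/7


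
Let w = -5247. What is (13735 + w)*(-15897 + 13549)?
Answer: -19929824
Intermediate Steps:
(13735 + w)*(-15897 + 13549) = (13735 - 5247)*(-15897 + 13549) = 8488*(-2348) = -19929824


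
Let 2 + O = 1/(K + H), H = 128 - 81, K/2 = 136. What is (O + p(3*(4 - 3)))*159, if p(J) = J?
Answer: 50880/319 ≈ 159.50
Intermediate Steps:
K = 272 (K = 2*136 = 272)
H = 47
O = -637/319 (O = -2 + 1/(272 + 47) = -2 + 1/319 = -637/319 ≈ -1.9969)
(O + p(3*(4 - 3)))*159 = (-637/319 + 3*(4 - 3))*159 = (-637/319 + 3*1)*159 = (-637/319 + 3)*159 = (320/319)*159 = 50880/319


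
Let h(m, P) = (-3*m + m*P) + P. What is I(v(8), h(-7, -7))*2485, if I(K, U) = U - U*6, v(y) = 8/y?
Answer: -782775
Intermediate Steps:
h(m, P) = P - 3*m + P*m (h(m, P) = (-3*m + P*m) + P = P - 3*m + P*m)
I(K, U) = -5*U (I(K, U) = U - 6*U = -5*U)
I(v(8), h(-7, -7))*2485 = -5*(-7 - 3*(-7) - 7*(-7))*2485 = -5*(-7 + 21 + 49)*2485 = -5*63*2485 = -315*2485 = -782775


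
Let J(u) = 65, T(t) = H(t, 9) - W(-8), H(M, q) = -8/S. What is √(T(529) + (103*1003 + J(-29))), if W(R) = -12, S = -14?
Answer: √5065942/7 ≈ 321.54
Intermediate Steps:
H(M, q) = 4/7 (H(M, q) = -8/(-14) = -8*(-1/14) = 4/7)
T(t) = 88/7 (T(t) = 4/7 - 1*(-12) = 4/7 + 12 = 88/7)
√(T(529) + (103*1003 + J(-29))) = √(88/7 + (103*1003 + 65)) = √(88/7 + (103309 + 65)) = √(88/7 + 103374) = √(723706/7) = √5065942/7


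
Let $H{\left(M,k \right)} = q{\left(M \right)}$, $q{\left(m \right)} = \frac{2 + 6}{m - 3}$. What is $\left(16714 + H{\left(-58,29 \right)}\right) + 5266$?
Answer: $\frac{1340772}{61} \approx 21980.0$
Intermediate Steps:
$q{\left(m \right)} = \frac{8}{-3 + m}$
$H{\left(M,k \right)} = \frac{8}{-3 + M}$
$\left(16714 + H{\left(-58,29 \right)}\right) + 5266 = \left(16714 + \frac{8}{-3 - 58}\right) + 5266 = \left(16714 + \frac{8}{-61}\right) + 5266 = \left(16714 + 8 \left(- \frac{1}{61}\right)\right) + 5266 = \left(16714 - \frac{8}{61}\right) + 5266 = \frac{1019546}{61} + 5266 = \frac{1340772}{61}$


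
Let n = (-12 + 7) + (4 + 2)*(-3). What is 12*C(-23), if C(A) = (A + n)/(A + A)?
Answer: 12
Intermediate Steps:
n = -23 (n = -5 + 6*(-3) = -5 - 18 = -23)
C(A) = (-23 + A)/(2*A) (C(A) = (A - 23)/(A + A) = (-23 + A)/((2*A)) = (-23 + A)*(1/(2*A)) = (-23 + A)/(2*A))
12*C(-23) = 12*((1/2)*(-23 - 23)/(-23)) = 12*((1/2)*(-1/23)*(-46)) = 12*1 = 12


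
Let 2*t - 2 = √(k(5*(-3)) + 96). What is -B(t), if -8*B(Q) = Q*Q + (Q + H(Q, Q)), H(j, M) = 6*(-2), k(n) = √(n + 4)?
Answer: 7/4 + 3*√(96 + I*√11)/16 + I*√11/32 ≈ 3.5874 + 0.13537*I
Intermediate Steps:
k(n) = √(4 + n)
H(j, M) = -12
t = 1 + √(96 + I*√11)/2 (t = 1 + √(√(4 + 5*(-3)) + 96)/2 = 1 + √(√(4 - 15) + 96)/2 = 1 + √(√(-11) + 96)/2 = 1 + √(I*√11 + 96)/2 = 1 + √(96 + I*√11)/2 ≈ 5.8997 + 0.084613*I)
B(Q) = 3/2 - Q/8 - Q²/8 (B(Q) = -(Q*Q + (Q - 12))/8 = -(Q² + (-12 + Q))/8 = -(-12 + Q + Q²)/8 = 3/2 - Q/8 - Q²/8)
-B(t) = -(3/2 - (1 + √(96 + I*√11)/2)/8 - (1 + √(96 + I*√11)/2)²/8) = -(3/2 + (-⅛ - √(96 + I*√11)/16) - (1 + √(96 + I*√11)/2)²/8) = -(11/8 - (1 + √(96 + I*√11)/2)²/8 - √(96 + I*√11)/16) = -11/8 + (1 + √(96 + I*√11)/2)²/8 + √(96 + I*√11)/16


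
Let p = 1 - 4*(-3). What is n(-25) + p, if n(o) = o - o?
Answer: 13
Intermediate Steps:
n(o) = 0
p = 13 (p = 1 + 12 = 13)
n(-25) + p = 0 + 13 = 13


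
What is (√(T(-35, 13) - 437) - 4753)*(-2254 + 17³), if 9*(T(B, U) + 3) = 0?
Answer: -12638227 + 5318*I*√110 ≈ -1.2638e+7 + 55776.0*I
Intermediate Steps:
T(B, U) = -3 (T(B, U) = -3 + (⅑)*0 = -3 + 0 = -3)
(√(T(-35, 13) - 437) - 4753)*(-2254 + 17³) = (√(-3 - 437) - 4753)*(-2254 + 17³) = (√(-440) - 4753)*(-2254 + 4913) = (2*I*√110 - 4753)*2659 = (-4753 + 2*I*√110)*2659 = -12638227 + 5318*I*√110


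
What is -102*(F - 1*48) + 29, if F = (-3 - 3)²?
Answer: 1253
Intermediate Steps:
F = 36 (F = (-6)² = 36)
-102*(F - 1*48) + 29 = -102*(36 - 1*48) + 29 = -102*(36 - 48) + 29 = -102*(-12) + 29 = 1224 + 29 = 1253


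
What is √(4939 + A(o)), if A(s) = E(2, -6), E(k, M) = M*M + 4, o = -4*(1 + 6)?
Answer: √4979 ≈ 70.562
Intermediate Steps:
o = -28 (o = -4*7 = -28)
E(k, M) = 4 + M² (E(k, M) = M² + 4 = 4 + M²)
A(s) = 40 (A(s) = 4 + (-6)² = 4 + 36 = 40)
√(4939 + A(o)) = √(4939 + 40) = √4979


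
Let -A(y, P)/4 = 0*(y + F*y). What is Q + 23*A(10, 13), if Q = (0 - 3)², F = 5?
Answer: 9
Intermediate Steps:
A(y, P) = 0 (A(y, P) = -0*(y + 5*y) = -0*6*y = -4*0 = 0)
Q = 9 (Q = (-3)² = 9)
Q + 23*A(10, 13) = 9 + 23*0 = 9 + 0 = 9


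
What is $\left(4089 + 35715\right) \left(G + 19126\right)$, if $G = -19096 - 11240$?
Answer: $-446202840$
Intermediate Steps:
$G = -30336$
$\left(4089 + 35715\right) \left(G + 19126\right) = \left(4089 + 35715\right) \left(-30336 + 19126\right) = 39804 \left(-11210\right) = -446202840$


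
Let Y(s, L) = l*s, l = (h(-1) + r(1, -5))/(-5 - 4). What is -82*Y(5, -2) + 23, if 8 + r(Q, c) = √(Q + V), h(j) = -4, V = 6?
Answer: -1571/3 + 410*√7/9 ≈ -403.14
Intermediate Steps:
r(Q, c) = -8 + √(6 + Q) (r(Q, c) = -8 + √(Q + 6) = -8 + √(6 + Q))
l = 4/3 - √7/9 (l = (-4 + (-8 + √(6 + 1)))/(-5 - 4) = (-4 + (-8 + √7))/(-9) = (-12 + √7)*(-⅑) = 4/3 - √7/9 ≈ 1.0394)
Y(s, L) = s*(4/3 - √7/9) (Y(s, L) = (4/3 - √7/9)*s = s*(4/3 - √7/9))
-82*Y(5, -2) + 23 = -82*5*(12 - √7)/9 + 23 = -82*(20/3 - 5*√7/9) + 23 = (-1640/3 + 410*√7/9) + 23 = -1571/3 + 410*√7/9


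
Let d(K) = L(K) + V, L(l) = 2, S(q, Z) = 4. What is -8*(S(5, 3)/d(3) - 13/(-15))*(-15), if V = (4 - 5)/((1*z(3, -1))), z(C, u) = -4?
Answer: 952/3 ≈ 317.33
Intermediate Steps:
V = ¼ (V = (4 - 5)/((1*(-4))) = -1/(-4) = -1*(-¼) = ¼ ≈ 0.25000)
d(K) = 9/4 (d(K) = 2 + ¼ = 9/4)
-8*(S(5, 3)/d(3) - 13/(-15))*(-15) = -8*(4/(9/4) - 13/(-15))*(-15) = -8*(4*(4/9) - 13*(-1/15))*(-15) = -8*(16/9 + 13/15)*(-15) = -8*119/45*(-15) = -952/45*(-15) = 952/3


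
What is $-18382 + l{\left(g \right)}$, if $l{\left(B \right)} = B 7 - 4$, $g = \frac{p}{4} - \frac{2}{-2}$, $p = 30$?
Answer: $- \frac{36653}{2} \approx -18327.0$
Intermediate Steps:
$g = \frac{17}{2}$ ($g = \frac{30}{4} - \frac{2}{-2} = 30 \cdot \frac{1}{4} - -1 = \frac{15}{2} + 1 = \frac{17}{2} \approx 8.5$)
$l{\left(B \right)} = -4 + 7 B$ ($l{\left(B \right)} = 7 B - 4 = -4 + 7 B$)
$-18382 + l{\left(g \right)} = -18382 + \left(-4 + 7 \cdot \frac{17}{2}\right) = -18382 + \left(-4 + \frac{119}{2}\right) = -18382 + \frac{111}{2} = - \frac{36653}{2}$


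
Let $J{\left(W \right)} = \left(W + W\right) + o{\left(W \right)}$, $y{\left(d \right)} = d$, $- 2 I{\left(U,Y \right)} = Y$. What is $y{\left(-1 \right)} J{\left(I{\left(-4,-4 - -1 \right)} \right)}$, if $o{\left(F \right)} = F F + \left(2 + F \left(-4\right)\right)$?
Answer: $- \frac{5}{4} \approx -1.25$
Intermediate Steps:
$I{\left(U,Y \right)} = - \frac{Y}{2}$
$o{\left(F \right)} = 2 + F^{2} - 4 F$ ($o{\left(F \right)} = F^{2} - \left(-2 + 4 F\right) = 2 + F^{2} - 4 F$)
$J{\left(W \right)} = 2 + W^{2} - 2 W$ ($J{\left(W \right)} = \left(W + W\right) + \left(2 + W^{2} - 4 W\right) = 2 W + \left(2 + W^{2} - 4 W\right) = 2 + W^{2} - 2 W$)
$y{\left(-1 \right)} J{\left(I{\left(-4,-4 - -1 \right)} \right)} = - (2 + \left(- \frac{-4 - -1}{2}\right)^{2} - 2 \left(- \frac{-4 - -1}{2}\right)) = - (2 + \left(- \frac{-4 + 1}{2}\right)^{2} - 2 \left(- \frac{-4 + 1}{2}\right)) = - (2 + \left(\left(- \frac{1}{2}\right) \left(-3\right)\right)^{2} - 2 \left(\left(- \frac{1}{2}\right) \left(-3\right)\right)) = - (2 + \left(\frac{3}{2}\right)^{2} - 3) = - (2 + \frac{9}{4} - 3) = \left(-1\right) \frac{5}{4} = - \frac{5}{4}$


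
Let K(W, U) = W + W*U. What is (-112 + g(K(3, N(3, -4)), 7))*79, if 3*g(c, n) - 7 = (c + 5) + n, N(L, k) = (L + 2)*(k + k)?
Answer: -34286/3 ≈ -11429.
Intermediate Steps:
N(L, k) = 2*k*(2 + L) (N(L, k) = (2 + L)*(2*k) = 2*k*(2 + L))
K(W, U) = W + U*W
g(c, n) = 4 + c/3 + n/3 (g(c, n) = 7/3 + ((c + 5) + n)/3 = 7/3 + ((5 + c) + n)/3 = 7/3 + (5 + c + n)/3 = 7/3 + (5/3 + c/3 + n/3) = 4 + c/3 + n/3)
(-112 + g(K(3, N(3, -4)), 7))*79 = (-112 + (4 + (3*(1 + 2*(-4)*(2 + 3)))/3 + (1/3)*7))*79 = (-112 + (4 + (3*(1 + 2*(-4)*5))/3 + 7/3))*79 = (-112 + (4 + (3*(1 - 40))/3 + 7/3))*79 = (-112 + (4 + (3*(-39))/3 + 7/3))*79 = (-112 + (4 + (1/3)*(-117) + 7/3))*79 = (-112 + (4 - 39 + 7/3))*79 = (-112 - 98/3)*79 = -434/3*79 = -34286/3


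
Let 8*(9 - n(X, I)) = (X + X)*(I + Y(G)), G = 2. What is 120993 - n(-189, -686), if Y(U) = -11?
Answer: 615669/4 ≈ 1.5392e+5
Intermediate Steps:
n(X, I) = 9 - X*(-11 + I)/4 (n(X, I) = 9 - (X + X)*(I - 11)/8 = 9 - 2*X*(-11 + I)/8 = 9 - X*(-11 + I)/4)
120993 - n(-189, -686) = 120993 - (9 + (11/4)*(-189) - ¼*(-686)*(-189)) = 120993 - (9 - 2079/4 - 64827/2) = 120993 - 1*(-131697/4) = 120993 + 131697/4 = 615669/4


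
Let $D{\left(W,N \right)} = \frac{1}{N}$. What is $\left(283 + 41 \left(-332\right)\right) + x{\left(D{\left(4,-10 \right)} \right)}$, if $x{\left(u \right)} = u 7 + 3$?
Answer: $- \frac{133267}{10} \approx -13327.0$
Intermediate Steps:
$x{\left(u \right)} = 3 + 7 u$ ($x{\left(u \right)} = 7 u + 3 = 3 + 7 u$)
$\left(283 + 41 \left(-332\right)\right) + x{\left(D{\left(4,-10 \right)} \right)} = \left(283 + 41 \left(-332\right)\right) + \left(3 + \frac{7}{-10}\right) = \left(283 - 13612\right) + \left(3 + 7 \left(- \frac{1}{10}\right)\right) = -13329 + \left(3 - \frac{7}{10}\right) = -13329 + \frac{23}{10} = - \frac{133267}{10}$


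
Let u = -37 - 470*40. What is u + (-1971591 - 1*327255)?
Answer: -2317683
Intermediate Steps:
u = -18837 (u = -37 - 18800 = -18837)
u + (-1971591 - 1*327255) = -18837 + (-1971591 - 1*327255) = -18837 + (-1971591 - 327255) = -18837 - 2298846 = -2317683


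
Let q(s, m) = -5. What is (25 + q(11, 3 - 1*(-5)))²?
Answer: 400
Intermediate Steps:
(25 + q(11, 3 - 1*(-5)))² = (25 - 5)² = 20² = 400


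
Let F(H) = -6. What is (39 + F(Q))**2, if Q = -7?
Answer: 1089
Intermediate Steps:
(39 + F(Q))**2 = (39 - 6)**2 = 33**2 = 1089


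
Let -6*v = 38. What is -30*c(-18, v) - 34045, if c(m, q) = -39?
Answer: -32875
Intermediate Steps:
v = -19/3 (v = -⅙*38 = -19/3 ≈ -6.3333)
-30*c(-18, v) - 34045 = -30*(-39) - 34045 = 1170 - 34045 = -32875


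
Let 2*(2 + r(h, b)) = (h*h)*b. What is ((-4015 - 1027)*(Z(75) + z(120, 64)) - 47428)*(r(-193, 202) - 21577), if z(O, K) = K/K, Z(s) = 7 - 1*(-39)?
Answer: -1063825589140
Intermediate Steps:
Z(s) = 46 (Z(s) = 7 + 39 = 46)
z(O, K) = 1
r(h, b) = -2 + b*h²/2 (r(h, b) = -2 + ((h*h)*b)/2 = -2 + (h²*b)/2 = -2 + (b*h²)/2 = -2 + b*h²/2)
((-4015 - 1027)*(Z(75) + z(120, 64)) - 47428)*(r(-193, 202) - 21577) = ((-4015 - 1027)*(46 + 1) - 47428)*((-2 + (½)*202*(-193)²) - 21577) = (-5042*47 - 47428)*((-2 + (½)*202*37249) - 21577) = (-236974 - 47428)*((-2 + 3762149) - 21577) = -284402*(3762147 - 21577) = -284402*3740570 = -1063825589140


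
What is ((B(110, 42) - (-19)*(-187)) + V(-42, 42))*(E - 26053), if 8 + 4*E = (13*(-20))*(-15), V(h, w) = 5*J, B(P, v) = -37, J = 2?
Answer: 89786400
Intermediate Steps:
V(h, w) = 10 (V(h, w) = 5*2 = 10)
E = 973 (E = -2 + ((13*(-20))*(-15))/4 = -2 + (-260*(-15))/4 = -2 + (1/4)*3900 = -2 + 975 = 973)
((B(110, 42) - (-19)*(-187)) + V(-42, 42))*(E - 26053) = ((-37 - (-19)*(-187)) + 10)*(973 - 26053) = ((-37 - 1*3553) + 10)*(-25080) = ((-37 - 3553) + 10)*(-25080) = (-3590 + 10)*(-25080) = -3580*(-25080) = 89786400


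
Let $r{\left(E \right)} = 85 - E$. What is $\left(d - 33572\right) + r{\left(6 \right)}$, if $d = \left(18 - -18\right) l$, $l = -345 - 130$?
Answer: $-50593$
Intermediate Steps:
$l = -475$
$d = -17100$ ($d = \left(18 - -18\right) \left(-475\right) = \left(18 + 18\right) \left(-475\right) = 36 \left(-475\right) = -17100$)
$\left(d - 33572\right) + r{\left(6 \right)} = \left(-17100 - 33572\right) + \left(85 - 6\right) = -50672 + \left(85 - 6\right) = -50672 + 79 = -50593$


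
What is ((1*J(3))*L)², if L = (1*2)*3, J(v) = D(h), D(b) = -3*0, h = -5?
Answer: 0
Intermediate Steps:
D(b) = 0
J(v) = 0
L = 6 (L = 2*3 = 6)
((1*J(3))*L)² = ((1*0)*6)² = (0*6)² = 0² = 0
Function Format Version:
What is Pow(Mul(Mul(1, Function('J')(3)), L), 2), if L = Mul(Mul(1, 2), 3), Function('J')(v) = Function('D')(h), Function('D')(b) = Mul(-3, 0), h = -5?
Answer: 0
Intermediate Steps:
Function('D')(b) = 0
Function('J')(v) = 0
L = 6 (L = Mul(2, 3) = 6)
Pow(Mul(Mul(1, Function('J')(3)), L), 2) = Pow(Mul(Mul(1, 0), 6), 2) = Pow(Mul(0, 6), 2) = Pow(0, 2) = 0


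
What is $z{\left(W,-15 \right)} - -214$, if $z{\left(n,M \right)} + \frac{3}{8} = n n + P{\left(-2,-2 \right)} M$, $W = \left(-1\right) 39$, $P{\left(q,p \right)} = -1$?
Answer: $\frac{13997}{8} \approx 1749.6$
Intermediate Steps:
$W = -39$
$z{\left(n,M \right)} = - \frac{3}{8} + n^{2} - M$ ($z{\left(n,M \right)} = - \frac{3}{8} - \left(M - n n\right) = - \frac{3}{8} - \left(M - n^{2}\right) = - \frac{3}{8} + n^{2} - M$)
$z{\left(W,-15 \right)} - -214 = \left(- \frac{3}{8} + \left(-39\right)^{2} - -15\right) - -214 = \left(- \frac{3}{8} + 1521 + 15\right) + \left(-671 + 885\right) = \frac{12285}{8} + 214 = \frac{13997}{8}$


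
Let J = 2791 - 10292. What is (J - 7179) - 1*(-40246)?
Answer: 25566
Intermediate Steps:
J = -7501
(J - 7179) - 1*(-40246) = (-7501 - 7179) - 1*(-40246) = -14680 + 40246 = 25566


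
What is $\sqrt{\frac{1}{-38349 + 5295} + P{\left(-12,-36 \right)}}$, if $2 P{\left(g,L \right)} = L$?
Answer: $\frac{i \sqrt{19666237542}}{33054} \approx 4.2426 i$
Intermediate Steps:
$P{\left(g,L \right)} = \frac{L}{2}$
$\sqrt{\frac{1}{-38349 + 5295} + P{\left(-12,-36 \right)}} = \sqrt{\frac{1}{-38349 + 5295} + \frac{1}{2} \left(-36\right)} = \sqrt{\frac{1}{-33054} - 18} = \sqrt{- \frac{1}{33054} - 18} = \sqrt{- \frac{594973}{33054}} = \frac{i \sqrt{19666237542}}{33054}$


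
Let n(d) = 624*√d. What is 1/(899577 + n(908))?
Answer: 99953/89876136169 - 416*√227/269628408507 ≈ 1.0889e-6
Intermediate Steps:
1/(899577 + n(908)) = 1/(899577 + 624*√908) = 1/(899577 + 624*(2*√227)) = 1/(899577 + 1248*√227)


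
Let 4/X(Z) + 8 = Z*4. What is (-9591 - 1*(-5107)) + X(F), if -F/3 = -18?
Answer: -233167/52 ≈ -4484.0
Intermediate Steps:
F = 54 (F = -3*(-18) = 54)
X(Z) = 4/(-8 + 4*Z) (X(Z) = 4/(-8 + Z*4) = 4/(-8 + 4*Z))
(-9591 - 1*(-5107)) + X(F) = (-9591 - 1*(-5107)) + 1/(-2 + 54) = (-9591 + 5107) + 1/52 = -4484 + 1/52 = -233167/52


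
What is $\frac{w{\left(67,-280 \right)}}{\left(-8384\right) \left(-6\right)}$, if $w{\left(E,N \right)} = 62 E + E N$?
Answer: $- \frac{7303}{25152} \approx -0.29035$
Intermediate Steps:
$\frac{w{\left(67,-280 \right)}}{\left(-8384\right) \left(-6\right)} = \frac{67 \left(62 - 280\right)}{\left(-8384\right) \left(-6\right)} = \frac{67 \left(-218\right)}{50304} = \left(-14606\right) \frac{1}{50304} = - \frac{7303}{25152}$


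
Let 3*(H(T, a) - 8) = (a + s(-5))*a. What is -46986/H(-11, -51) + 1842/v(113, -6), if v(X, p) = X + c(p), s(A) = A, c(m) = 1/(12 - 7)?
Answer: -1479373/45280 ≈ -32.672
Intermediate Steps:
c(m) = ⅕ (c(m) = 1/5 = ⅕)
H(T, a) = 8 + a*(-5 + a)/3 (H(T, a) = 8 + ((a - 5)*a)/3 = 8 + ((-5 + a)*a)/3 = 8 + (a*(-5 + a))/3 = 8 + a*(-5 + a)/3)
v(X, p) = ⅕ + X (v(X, p) = X + ⅕ = ⅕ + X)
-46986/H(-11, -51) + 1842/v(113, -6) = -46986/(8 - 5/3*(-51) + (⅓)*(-51)²) + 1842/(⅕ + 113) = -46986/(8 + 85 + (⅓)*2601) + 1842/(566/5) = -46986/(8 + 85 + 867) + 1842*(5/566) = -46986/960 + 4605/283 = -46986*1/960 + 4605/283 = -7831/160 + 4605/283 = -1479373/45280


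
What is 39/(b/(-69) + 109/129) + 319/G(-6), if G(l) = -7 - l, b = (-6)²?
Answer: -190208/959 ≈ -198.34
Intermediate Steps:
b = 36
39/(b/(-69) + 109/129) + 319/G(-6) = 39/(36/(-69) + 109/129) + 319/(-7 - 1*(-6)) = 39/(36*(-1/69) + 109*(1/129)) + 319/(-7 + 6) = 39/(-12/23 + 109/129) + 319/(-1) = 39/(959/2967) + 319*(-1) = 39*(2967/959) - 319 = 115713/959 - 319 = -190208/959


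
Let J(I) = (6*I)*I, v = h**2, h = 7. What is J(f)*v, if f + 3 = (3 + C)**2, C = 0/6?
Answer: 10584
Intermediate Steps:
C = 0 (C = 0*(1/6) = 0)
f = 6 (f = -3 + (3 + 0)**2 = -3 + 3**2 = -3 + 9 = 6)
v = 49 (v = 7**2 = 49)
J(I) = 6*I**2
J(f)*v = (6*6**2)*49 = (6*36)*49 = 216*49 = 10584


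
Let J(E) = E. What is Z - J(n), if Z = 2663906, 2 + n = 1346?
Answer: 2662562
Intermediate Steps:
n = 1344 (n = -2 + 1346 = 1344)
Z - J(n) = 2663906 - 1*1344 = 2663906 - 1344 = 2662562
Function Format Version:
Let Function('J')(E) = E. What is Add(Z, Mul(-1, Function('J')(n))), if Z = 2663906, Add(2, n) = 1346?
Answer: 2662562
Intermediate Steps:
n = 1344 (n = Add(-2, 1346) = 1344)
Add(Z, Mul(-1, Function('J')(n))) = Add(2663906, Mul(-1, 1344)) = Add(2663906, -1344) = 2662562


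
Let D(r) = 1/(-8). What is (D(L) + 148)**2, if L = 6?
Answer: 1399489/64 ≈ 21867.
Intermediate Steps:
D(r) = -1/8
(D(L) + 148)**2 = (-1/8 + 148)**2 = (1183/8)**2 = 1399489/64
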